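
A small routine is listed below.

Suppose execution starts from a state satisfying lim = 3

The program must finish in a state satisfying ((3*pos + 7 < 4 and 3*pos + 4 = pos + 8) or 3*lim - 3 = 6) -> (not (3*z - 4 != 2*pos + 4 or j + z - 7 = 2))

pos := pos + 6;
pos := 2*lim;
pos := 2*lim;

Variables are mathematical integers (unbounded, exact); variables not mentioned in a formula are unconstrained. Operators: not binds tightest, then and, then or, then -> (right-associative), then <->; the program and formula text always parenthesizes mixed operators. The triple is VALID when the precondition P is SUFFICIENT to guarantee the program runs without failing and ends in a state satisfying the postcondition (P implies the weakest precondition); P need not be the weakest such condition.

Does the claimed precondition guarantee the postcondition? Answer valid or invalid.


Working backward. After the program, the postcondition ((3*pos + 7 < 4 and 3*pos + 4 = pos + 8) or 3*lim - 3 = 6) -> (not (3*z - 4 != 2*pos + 4 or j + z - 7 = 2)) must hold; in canonical form it is ((3*pos < -3 and 2*pos = 4) or 3*lim = 9) -> (not (3*z != 2*pos + 8 or j + z = 9)).
Before pos := 2*lim: ((6*lim < -3 and 4*lim = 4) or 3*lim = 9) -> (not (3*z != 4*lim + 8 or j + z = 9))
Before pos := 2*lim: ((6*lim < -3 and 4*lim = 4) or 3*lim = 9) -> (not (3*z != 4*lim + 8 or j + z = 9))
Before pos := pos + 6: ((6*lim < -3 and 4*lim = 4) or 3*lim = 9) -> (not (3*z != 4*lim + 8 or j + z = 9))
The weakest precondition is ((6*lim < -3 and 4*lim = 4) or 3*lim = 9) -> (not (3*z != 4*lim + 8 or j + z = 9)).
Check whether lim = 3 implies it.
Countermodel: at the initial state j = 0, lim = 3, z = 0, the precondition holds but the weakest precondition fails.
Answer: invalid


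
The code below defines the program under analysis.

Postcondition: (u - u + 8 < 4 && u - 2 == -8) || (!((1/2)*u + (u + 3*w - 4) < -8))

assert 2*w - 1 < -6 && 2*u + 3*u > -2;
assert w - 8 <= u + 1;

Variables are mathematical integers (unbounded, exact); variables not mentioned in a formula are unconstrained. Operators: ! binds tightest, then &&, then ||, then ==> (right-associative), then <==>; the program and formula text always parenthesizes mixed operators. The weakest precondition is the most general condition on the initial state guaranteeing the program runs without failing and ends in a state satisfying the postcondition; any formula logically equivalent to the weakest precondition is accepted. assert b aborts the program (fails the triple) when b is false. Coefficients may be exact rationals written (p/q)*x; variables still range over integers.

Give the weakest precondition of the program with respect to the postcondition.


Working backward. After the program, the postcondition (u - u + 8 < 4 && u - 2 == -8) || (!((1/2)*u + (u + 3*w - 4) < -8)) must hold; in canonical form it is !((3/2)*u + 3*w < -4).
Before assert w - 8 <= u + 1: w <= u + 9 && (!((3/2)*u + 3*w < -4))
Before assert 2*w - 1 < -6 && 2*u + 3*u > -2: 2*w < -5 && 5*u > -2 && w <= u + 9 && (!((3/2)*u + 3*w < -4))
Answer: WP = 2*w < -5 && 5*u > -2 && w <= u + 9 && (!((3/2)*u + 3*w < -4))


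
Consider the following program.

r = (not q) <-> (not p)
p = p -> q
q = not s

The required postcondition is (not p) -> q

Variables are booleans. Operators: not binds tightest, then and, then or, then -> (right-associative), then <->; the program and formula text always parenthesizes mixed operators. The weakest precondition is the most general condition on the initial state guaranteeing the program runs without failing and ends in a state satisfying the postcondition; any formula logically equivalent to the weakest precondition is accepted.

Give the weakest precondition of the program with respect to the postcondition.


Working backward. After the program, (not p) -> q must hold.
Before q := not s: (not p) -> (not s)
Before p := p -> q: (not (p -> q)) -> (not s)
Before r := (not q) <-> (not p): (not (p -> q)) -> (not s)
Answer: WP = (not (p -> q)) -> (not s)


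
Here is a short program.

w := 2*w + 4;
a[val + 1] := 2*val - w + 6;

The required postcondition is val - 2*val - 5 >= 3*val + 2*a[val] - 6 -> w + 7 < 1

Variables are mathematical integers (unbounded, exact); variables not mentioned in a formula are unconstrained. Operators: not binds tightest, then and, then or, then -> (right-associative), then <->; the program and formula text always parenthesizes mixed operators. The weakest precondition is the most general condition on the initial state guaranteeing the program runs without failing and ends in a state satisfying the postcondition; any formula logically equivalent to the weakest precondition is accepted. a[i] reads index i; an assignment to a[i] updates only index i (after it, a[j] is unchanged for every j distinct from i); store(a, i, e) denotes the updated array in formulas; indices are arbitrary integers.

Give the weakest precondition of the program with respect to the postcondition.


Working backward. After the program, the postcondition val - 2*val - 5 >= 3*val + 2*a[val] - 6 -> w + 7 < 1 must hold; in canonical form it is 2*a[val] + 4*val <= 1 -> w < -6.
Before a[val + 1] := 2*val - w + 6: 2*store(a, val + 1, 2*val - w + 6)[val] + 4*val <= 1 -> w < -6
Before w := 2*w + 4: 2*store(a, val + 1, 2*val - 2*w + 2)[val] + 4*val <= 1 -> 2*w < -10
Answer: WP = 2*store(a, val + 1, 2*val - 2*w + 2)[val] + 4*val <= 1 -> 2*w < -10


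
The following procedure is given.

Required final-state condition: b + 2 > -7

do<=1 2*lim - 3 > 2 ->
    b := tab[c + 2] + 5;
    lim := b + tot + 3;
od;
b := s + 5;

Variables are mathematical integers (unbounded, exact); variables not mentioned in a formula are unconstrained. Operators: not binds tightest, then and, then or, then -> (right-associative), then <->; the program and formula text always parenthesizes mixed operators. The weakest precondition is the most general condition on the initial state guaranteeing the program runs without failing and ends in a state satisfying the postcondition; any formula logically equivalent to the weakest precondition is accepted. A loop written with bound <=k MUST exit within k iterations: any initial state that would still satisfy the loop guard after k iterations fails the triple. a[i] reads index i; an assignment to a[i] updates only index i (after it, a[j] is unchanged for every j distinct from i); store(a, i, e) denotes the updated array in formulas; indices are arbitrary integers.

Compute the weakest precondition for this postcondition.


Working backward. After the program, the postcondition b + 2 > -7 must hold; in canonical form it is b > -9.
Before b := s + 5: s > -14
Before the loop (bound <=1), unroll the exhaustion recursion (WP_0 = exit-now case; WP_j = one more guarded iteration, up to j = 1):
  WP_0: (not (2*lim > 5)) and s > -14
  WP_1: (2*lim > 5 -> ((not (2*tab[c + 2] + 2*tot > -11)) and s > -14)) and ((not (2*lim > 5)) -> s > -14)
So before the loop: (2*lim > 5 -> ((not (2*tab[c + 2] + 2*tot > -11)) and s > -14)) and ((not (2*lim > 5)) -> s > -14)
Answer: WP = (2*lim > 5 -> ((not (2*tab[c + 2] + 2*tot > -11)) and s > -14)) and ((not (2*lim > 5)) -> s > -14)


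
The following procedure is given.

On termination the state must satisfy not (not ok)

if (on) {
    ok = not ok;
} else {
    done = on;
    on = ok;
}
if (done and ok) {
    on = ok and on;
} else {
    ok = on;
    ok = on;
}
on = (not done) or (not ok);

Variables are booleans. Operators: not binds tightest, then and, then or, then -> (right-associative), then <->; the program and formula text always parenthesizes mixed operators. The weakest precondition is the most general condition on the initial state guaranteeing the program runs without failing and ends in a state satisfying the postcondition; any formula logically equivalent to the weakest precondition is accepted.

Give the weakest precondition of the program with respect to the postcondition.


Working backward. After the program, the postcondition not (not ok) must hold; in canonical form it is ok.
Before on := (not done) or (not ok): ok
Then branch requires ok; else branch requires on.
Before the if: ((done and ok) -> ok) and ((not (done and ok)) -> on)
Then branch requires ((done and (not ok)) -> (not ok)) and ((not (done and (not ok))) -> on); else branch requires ((on and ok) -> ok) and ((not (on and ok)) -> ok).
Before the if: (on -> (((done and (not ok)) -> (not ok)) and ((not (done and (not ok))) -> on))) and ((not on) -> (((on and ok) -> ok) and ((not (on and ok)) -> ok)))
Answer: WP = (on -> (((done and (not ok)) -> (not ok)) and ((not (done and (not ok))) -> on))) and ((not on) -> (((on and ok) -> ok) and ((not (on and ok)) -> ok)))


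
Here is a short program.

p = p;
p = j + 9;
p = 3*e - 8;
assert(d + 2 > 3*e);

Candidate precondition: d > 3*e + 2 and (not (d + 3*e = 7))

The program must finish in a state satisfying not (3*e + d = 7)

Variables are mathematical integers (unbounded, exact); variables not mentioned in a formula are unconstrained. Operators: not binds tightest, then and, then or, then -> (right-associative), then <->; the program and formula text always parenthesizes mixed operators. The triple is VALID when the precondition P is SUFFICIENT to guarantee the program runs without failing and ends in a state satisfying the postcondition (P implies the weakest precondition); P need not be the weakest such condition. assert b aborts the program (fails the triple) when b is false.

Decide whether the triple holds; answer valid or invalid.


Working backward. After the program, the postcondition not (3*e + d = 7) must hold; in canonical form it is not (d + 3*e = 7).
Before assert d + 2 > 3*e: d > 3*e - 2 and (not (d + 3*e = 7))
Before p := 3*e - 8: d > 3*e - 2 and (not (d + 3*e = 7))
Before p := j + 9: d > 3*e - 2 and (not (d + 3*e = 7))
Before p := p: d > 3*e - 2 and (not (d + 3*e = 7))
The weakest precondition is d > 3*e - 2 and (not (d + 3*e = 7)).
Check whether d > 3*e + 2 and (not (d + 3*e = 7)) implies it.
Every state satisfying the precondition satisfies the weakest precondition: the implication holds.
Answer: valid


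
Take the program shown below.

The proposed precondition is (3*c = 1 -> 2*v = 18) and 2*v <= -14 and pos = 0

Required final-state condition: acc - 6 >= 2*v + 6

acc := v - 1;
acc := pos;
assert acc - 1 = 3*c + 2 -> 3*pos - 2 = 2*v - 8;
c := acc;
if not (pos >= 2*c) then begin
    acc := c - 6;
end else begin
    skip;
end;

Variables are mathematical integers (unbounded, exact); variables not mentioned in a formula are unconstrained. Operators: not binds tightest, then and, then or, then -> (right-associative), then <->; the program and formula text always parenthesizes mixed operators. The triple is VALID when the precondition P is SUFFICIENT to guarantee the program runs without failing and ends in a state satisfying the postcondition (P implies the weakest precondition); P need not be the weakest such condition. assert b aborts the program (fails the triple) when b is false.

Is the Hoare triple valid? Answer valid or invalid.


Working backward. After the program, the postcondition acc - 6 >= 2*v + 6 must hold; in canonical form it is acc >= 2*v + 12.
Then branch requires c >= 2*v + 18; else branch requires acc >= 2*v + 12.
Before the if: ((not (pos >= 2*c)) -> c >= 2*v + 18) and (pos >= 2*c -> acc >= 2*v + 12)
Before c := acc: ((not (pos >= 2*acc)) -> acc >= 2*v + 18) and (pos >= 2*acc -> acc >= 2*v + 12)
Before assert acc - 1 = 3*c + 2 -> 3*pos - 2 = 2*v - 8: (acc = 3*c + 3 -> 3*pos = 2*v - 6) and ((not (pos >= 2*acc)) -> acc >= 2*v + 18) and (pos >= 2*acc -> acc >= 2*v + 12)
Before acc := pos: (pos = 3*c + 3 -> 3*pos = 2*v - 6) and ((not (pos <= 0)) -> pos >= 2*v + 18) and (pos <= 0 -> pos >= 2*v + 12)
Before acc := v - 1: (pos = 3*c + 3 -> 3*pos = 2*v - 6) and ((not (pos <= 0)) -> pos >= 2*v + 18) and (pos <= 0 -> pos >= 2*v + 12)
The weakest precondition is (pos = 3*c + 3 -> 3*pos = 2*v - 6) and ((not (pos <= 0)) -> pos >= 2*v + 18) and (pos <= 0 -> pos >= 2*v + 12).
Check whether (3*c = 1 -> 2*v = 18) and 2*v <= -14 and pos = 0 implies it.
Countermodel: at the initial state c = -1, pos = 0, v = -7, the precondition holds but the weakest precondition fails.
Answer: invalid


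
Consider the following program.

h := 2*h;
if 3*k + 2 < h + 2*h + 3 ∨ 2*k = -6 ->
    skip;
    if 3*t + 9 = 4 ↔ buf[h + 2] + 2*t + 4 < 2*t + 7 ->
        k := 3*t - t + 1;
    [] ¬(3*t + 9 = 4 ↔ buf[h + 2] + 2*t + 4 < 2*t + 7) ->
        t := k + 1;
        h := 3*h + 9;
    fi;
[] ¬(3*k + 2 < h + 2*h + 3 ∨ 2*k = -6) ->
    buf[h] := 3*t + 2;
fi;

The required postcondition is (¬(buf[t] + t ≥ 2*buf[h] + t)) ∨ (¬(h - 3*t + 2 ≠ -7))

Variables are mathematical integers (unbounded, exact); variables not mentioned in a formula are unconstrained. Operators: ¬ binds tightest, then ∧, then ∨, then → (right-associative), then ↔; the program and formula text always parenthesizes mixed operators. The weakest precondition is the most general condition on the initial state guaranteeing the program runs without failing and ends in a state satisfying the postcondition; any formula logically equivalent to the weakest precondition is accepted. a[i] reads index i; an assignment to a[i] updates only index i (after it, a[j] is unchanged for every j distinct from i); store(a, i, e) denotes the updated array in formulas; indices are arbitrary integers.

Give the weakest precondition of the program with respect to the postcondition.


Working backward. After the program, the postcondition (¬(buf[t] + t ≥ 2*buf[h] + t)) ∨ (¬(h - 3*t + 2 ≠ -7)) must hold; in canonical form it is (¬(buf[t] ≥ 2*buf[h])) ∨ (¬(h ≠ 3*t - 9)).
Then branch requires ((3*t = -5 ↔ buf[h + 2] < 3) → ((¬(buf[t] ≥ 2*buf[h])) ∨ (¬(h ≠ 3*t - 9)))) ∧ ((¬(3*t = -5 ↔ buf[h + 2] < 3)) → ((¬(buf[k + 1] ≥ 2*buf[3*h + 9])) ∨ (¬(3*h ≠ 3*k - 15)))); else branch requires (¬(store(buf, h, 3*t + 2)[t] ≥ 2*store(buf, h, 3*t + 2)[h])) ∨ (¬(h ≠ 3*t - 9)).
Before the if: ((3*k < 3*h + 1 ∨ 2*k = -6) → (((3*t = -5 ↔ buf[h + 2] < 3) → ((¬(buf[t] ≥ 2*buf[h])) ∨ (¬(h ≠ 3*t - 9)))) ∧ ((¬(3*t = -5 ↔ buf[h + 2] < 3)) → ((¬(buf[k + 1] ≥ 2*buf[3*h + 9])) ∨ (¬(3*h ≠ 3*k - 15)))))) ∧ ((¬(3*k < 3*h + 1 ∨ 2*k = -6)) → ((¬(store(buf, h, 3*t + 2)[t] ≥ 2*store(buf, h, 3*t + 2)[h])) ∨ (¬(h ≠ 3*t - 9))))
Before h := 2*h: ((3*k < 6*h + 1 ∨ 2*k = -6) → (((3*t = -5 ↔ buf[2*h + 2] < 3) → ((¬(buf[t] ≥ 2*buf[2*h])) ∨ (¬(2*h ≠ 3*t - 9)))) ∧ ((¬(3*t = -5 ↔ buf[2*h + 2] < 3)) → ((¬(buf[k + 1] ≥ 2*buf[6*h + 9])) ∨ (¬(6*h ≠ 3*k - 15)))))) ∧ ((¬(3*k < 6*h + 1 ∨ 2*k = -6)) → ((¬(store(buf, 2*h, 3*t + 2)[t] ≥ 2*store(buf, 2*h, 3*t + 2)[2*h])) ∨ (¬(2*h ≠ 3*t - 9))))
Answer: WP = ((3*k < 6*h + 1 ∨ 2*k = -6) → (((3*t = -5 ↔ buf[2*h + 2] < 3) → ((¬(buf[t] ≥ 2*buf[2*h])) ∨ (¬(2*h ≠ 3*t - 9)))) ∧ ((¬(3*t = -5 ↔ buf[2*h + 2] < 3)) → ((¬(buf[k + 1] ≥ 2*buf[6*h + 9])) ∨ (¬(6*h ≠ 3*k - 15)))))) ∧ ((¬(3*k < 6*h + 1 ∨ 2*k = -6)) → ((¬(store(buf, 2*h, 3*t + 2)[t] ≥ 2*store(buf, 2*h, 3*t + 2)[2*h])) ∨ (¬(2*h ≠ 3*t - 9))))


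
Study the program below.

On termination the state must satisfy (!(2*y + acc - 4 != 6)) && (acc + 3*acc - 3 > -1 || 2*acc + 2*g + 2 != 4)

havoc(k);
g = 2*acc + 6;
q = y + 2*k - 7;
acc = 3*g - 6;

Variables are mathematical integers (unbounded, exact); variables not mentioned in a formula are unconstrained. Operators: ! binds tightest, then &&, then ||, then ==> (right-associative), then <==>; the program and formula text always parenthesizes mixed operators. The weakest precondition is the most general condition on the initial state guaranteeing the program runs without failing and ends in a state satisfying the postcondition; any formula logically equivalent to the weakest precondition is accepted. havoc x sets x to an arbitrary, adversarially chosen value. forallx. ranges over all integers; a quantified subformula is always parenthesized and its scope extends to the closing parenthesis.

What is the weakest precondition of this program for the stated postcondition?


Working backward. After the program, the postcondition (!(2*y + acc - 4 != 6)) && (acc + 3*acc - 3 > -1 || 2*acc + 2*g + 2 != 4) must hold; in canonical form it is (!(acc + 2*y != 10)) && (4*acc > 2 || 2*acc + 2*g != 2).
Before acc := 3*g - 6: (!(3*g + 2*y != 16)) && (12*g > 26 || 8*g != 14)
Before q := y + 2*k - 7: (!(3*g + 2*y != 16)) && (12*g > 26 || 8*g != 14)
Before g := 2*acc + 6: (!(6*acc + 2*y != -2)) && (24*acc > -46 || 16*acc != -34)
Before havoc k: (!(6*acc + 2*y != -2)) && (24*acc > -46 || 16*acc != -34)
Answer: WP = (!(6*acc + 2*y != -2)) && (24*acc > -46 || 16*acc != -34)


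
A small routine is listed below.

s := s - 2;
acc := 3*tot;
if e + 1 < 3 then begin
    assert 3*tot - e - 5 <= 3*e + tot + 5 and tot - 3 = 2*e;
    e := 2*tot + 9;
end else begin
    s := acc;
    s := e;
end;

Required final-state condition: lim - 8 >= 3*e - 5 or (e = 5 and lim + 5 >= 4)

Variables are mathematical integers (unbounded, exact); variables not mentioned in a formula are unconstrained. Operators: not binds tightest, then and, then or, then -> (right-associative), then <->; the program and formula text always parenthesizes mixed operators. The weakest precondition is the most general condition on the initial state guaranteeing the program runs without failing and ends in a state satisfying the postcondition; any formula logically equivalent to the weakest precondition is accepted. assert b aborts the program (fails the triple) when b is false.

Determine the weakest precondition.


Working backward. After the program, the postcondition lim - 8 >= 3*e - 5 or (e = 5 and lim + 5 >= 4) must hold; in canonical form it is lim >= 3*e + 3 or (e = 5 and lim >= -1).
Then branch requires 2*tot <= 4*e + 10 and tot = 2*e + 3 and (lim >= 6*tot + 30 or (2*tot = -4 and lim >= -1)); else branch requires lim >= 3*e + 3 or (e = 5 and lim >= -1).
Before the if: (e < 2 -> (2*tot <= 4*e + 10 and tot = 2*e + 3 and (lim >= 6*tot + 30 or (2*tot = -4 and lim >= -1)))) and ((not (e < 2)) -> (lim >= 3*e + 3 or (e = 5 and lim >= -1)))
Before acc := 3*tot: (e < 2 -> (2*tot <= 4*e + 10 and tot = 2*e + 3 and (lim >= 6*tot + 30 or (2*tot = -4 and lim >= -1)))) and ((not (e < 2)) -> (lim >= 3*e + 3 or (e = 5 and lim >= -1)))
Before s := s - 2: (e < 2 -> (2*tot <= 4*e + 10 and tot = 2*e + 3 and (lim >= 6*tot + 30 or (2*tot = -4 and lim >= -1)))) and ((not (e < 2)) -> (lim >= 3*e + 3 or (e = 5 and lim >= -1)))
Answer: WP = (e < 2 -> (2*tot <= 4*e + 10 and tot = 2*e + 3 and (lim >= 6*tot + 30 or (2*tot = -4 and lim >= -1)))) and ((not (e < 2)) -> (lim >= 3*e + 3 or (e = 5 and lim >= -1)))


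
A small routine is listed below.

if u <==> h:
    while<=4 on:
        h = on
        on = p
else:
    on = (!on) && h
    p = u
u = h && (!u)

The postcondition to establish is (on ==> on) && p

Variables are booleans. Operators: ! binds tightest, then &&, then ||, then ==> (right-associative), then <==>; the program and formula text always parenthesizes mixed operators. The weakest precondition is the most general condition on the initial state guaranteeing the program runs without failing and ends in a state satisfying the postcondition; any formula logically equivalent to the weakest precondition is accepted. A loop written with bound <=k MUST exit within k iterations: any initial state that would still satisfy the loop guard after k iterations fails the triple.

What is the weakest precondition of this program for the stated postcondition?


Working backward. After the program, the postcondition (on ==> on) && p must hold; in canonical form it is p.
Before u := h && (!u): p
Then branch requires (on ==> ((p ==> ((p ==> ((!p) && ((!p) ==> p))) && ((!p) ==> p))) && ((!p) ==> p))) && ((!on) ==> p); else branch requires u.
Before the if: ((u <==> h) ==> ((on ==> ((p ==> ((p ==> ((!p) && ((!p) ==> p))) && ((!p) ==> p))) && ((!p) ==> p))) && ((!on) ==> p))) && ((!(u <==> h)) ==> u)
Answer: WP = ((u <==> h) ==> ((on ==> ((p ==> ((p ==> ((!p) && ((!p) ==> p))) && ((!p) ==> p))) && ((!p) ==> p))) && ((!on) ==> p))) && ((!(u <==> h)) ==> u)


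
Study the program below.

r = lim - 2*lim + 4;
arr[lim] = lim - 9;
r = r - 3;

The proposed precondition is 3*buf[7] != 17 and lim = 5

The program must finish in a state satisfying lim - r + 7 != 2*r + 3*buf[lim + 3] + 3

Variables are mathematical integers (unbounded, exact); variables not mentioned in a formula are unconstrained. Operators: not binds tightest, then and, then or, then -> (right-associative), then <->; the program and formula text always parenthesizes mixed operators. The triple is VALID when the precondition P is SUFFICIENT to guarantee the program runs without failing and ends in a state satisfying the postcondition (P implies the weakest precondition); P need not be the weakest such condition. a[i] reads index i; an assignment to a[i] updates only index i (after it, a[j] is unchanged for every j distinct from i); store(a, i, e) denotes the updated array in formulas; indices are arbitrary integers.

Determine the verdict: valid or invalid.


Working backward. After the program, the postcondition lim - r + 7 != 2*r + 3*buf[lim + 3] + 3 must hold; in canonical form it is lim != 3*buf[lim + 3] + 3*r - 4.
Before r := r - 3: lim != 3*buf[lim + 3] + 3*r - 13
Before arr[lim] := lim - 9: lim != 3*buf[lim + 3] + 3*r - 13
Before r := lim - 2*lim + 4: 4*lim != 3*buf[lim + 3] - 1
The weakest precondition is 4*lim != 3*buf[lim + 3] - 1.
Check whether 3*buf[7] != 17 and lim = 5 implies it.
Countermodel: at the initial state buf = {[7] = 7, [8] = 7, elsewhere 7}, lim = 5, the precondition holds but the weakest precondition fails.
Answer: invalid


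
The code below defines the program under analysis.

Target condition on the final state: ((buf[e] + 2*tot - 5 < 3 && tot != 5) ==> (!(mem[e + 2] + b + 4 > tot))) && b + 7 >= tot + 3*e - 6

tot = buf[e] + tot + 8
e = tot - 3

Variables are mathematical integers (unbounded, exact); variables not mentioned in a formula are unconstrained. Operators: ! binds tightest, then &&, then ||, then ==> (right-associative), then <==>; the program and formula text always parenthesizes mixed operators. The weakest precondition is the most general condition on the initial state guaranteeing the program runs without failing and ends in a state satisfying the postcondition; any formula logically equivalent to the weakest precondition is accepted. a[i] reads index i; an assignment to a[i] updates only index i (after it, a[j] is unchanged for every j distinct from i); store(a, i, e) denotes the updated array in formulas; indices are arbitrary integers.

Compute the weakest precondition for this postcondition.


Working backward. After the program, the postcondition ((buf[e] + 2*tot - 5 < 3 && tot != 5) ==> (!(mem[e + 2] + b + 4 > tot))) && b + 7 >= tot + 3*e - 6 must hold; in canonical form it is ((buf[e] + 2*tot < 8 && tot != 5) ==> (!(mem[e + 2] + b > tot - 4))) && b >= 3*e + tot - 13.
Before e := tot - 3: ((buf[tot - 3] + 2*tot < 8 && tot != 5) ==> (!(mem[tot - 1] + b > tot - 4))) && b >= 4*tot - 22
Before tot := buf[e] + tot + 8: ((buf[buf[e] + tot + 5] + 2*buf[e] + 2*tot < -8 && buf[e] + tot != -3) ==> (!(mem[buf[e] + tot + 7] + b > buf[e] + tot + 4))) && b >= 4*buf[e] + 4*tot + 10
Answer: WP = ((buf[buf[e] + tot + 5] + 2*buf[e] + 2*tot < -8 && buf[e] + tot != -3) ==> (!(mem[buf[e] + tot + 7] + b > buf[e] + tot + 4))) && b >= 4*buf[e] + 4*tot + 10


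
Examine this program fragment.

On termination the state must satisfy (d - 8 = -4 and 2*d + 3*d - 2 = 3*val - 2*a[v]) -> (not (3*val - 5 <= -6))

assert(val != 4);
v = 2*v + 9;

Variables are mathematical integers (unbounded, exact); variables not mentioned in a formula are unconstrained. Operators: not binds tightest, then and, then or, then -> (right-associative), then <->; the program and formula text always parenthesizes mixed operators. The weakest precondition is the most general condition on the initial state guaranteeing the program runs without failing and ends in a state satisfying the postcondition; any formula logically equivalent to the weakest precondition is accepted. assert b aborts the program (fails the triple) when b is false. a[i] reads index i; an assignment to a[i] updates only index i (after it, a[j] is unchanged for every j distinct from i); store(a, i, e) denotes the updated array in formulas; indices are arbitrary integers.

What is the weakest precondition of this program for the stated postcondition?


Working backward. After the program, the postcondition (d - 8 = -4 and 2*d + 3*d - 2 = 3*val - 2*a[v]) -> (not (3*val - 5 <= -6)) must hold; in canonical form it is (d = 4 and 2*a[v] + 5*d = 3*val + 2) -> (not (3*val <= -1)).
Before v := 2*v + 9: (d = 4 and 2*a[2*v + 9] + 5*d = 3*val + 2) -> (not (3*val <= -1))
Before assert val != 4: val != 4 and ((d = 4 and 2*a[2*v + 9] + 5*d = 3*val + 2) -> (not (3*val <= -1)))
Answer: WP = val != 4 and ((d = 4 and 2*a[2*v + 9] + 5*d = 3*val + 2) -> (not (3*val <= -1)))


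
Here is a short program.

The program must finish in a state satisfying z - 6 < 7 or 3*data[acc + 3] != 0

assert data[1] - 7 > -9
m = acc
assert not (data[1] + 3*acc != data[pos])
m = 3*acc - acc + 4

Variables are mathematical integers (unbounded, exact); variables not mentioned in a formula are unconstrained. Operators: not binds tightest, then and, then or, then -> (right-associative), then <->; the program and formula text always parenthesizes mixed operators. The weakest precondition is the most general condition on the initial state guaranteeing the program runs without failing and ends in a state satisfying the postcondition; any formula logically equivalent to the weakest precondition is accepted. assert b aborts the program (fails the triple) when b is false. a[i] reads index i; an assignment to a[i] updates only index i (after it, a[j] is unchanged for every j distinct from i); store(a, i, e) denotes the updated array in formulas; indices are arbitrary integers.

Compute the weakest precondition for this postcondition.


Working backward. After the program, the postcondition z - 6 < 7 or 3*data[acc + 3] != 0 must hold; in canonical form it is z < 13 or 3*data[acc + 3] != 0.
Before m := 3*acc - acc + 4: z < 13 or 3*data[acc + 3] != 0
Before assert not (data[1] + 3*acc != data[pos]): (not (data[1] + 3*acc != data[pos])) and (z < 13 or 3*data[acc + 3] != 0)
Before m := acc: (not (data[1] + 3*acc != data[pos])) and (z < 13 or 3*data[acc + 3] != 0)
Before assert data[1] - 7 > -9: data[1] > -2 and (not (data[1] + 3*acc != data[pos])) and (z < 13 or 3*data[acc + 3] != 0)
Answer: WP = data[1] > -2 and (not (data[1] + 3*acc != data[pos])) and (z < 13 or 3*data[acc + 3] != 0)


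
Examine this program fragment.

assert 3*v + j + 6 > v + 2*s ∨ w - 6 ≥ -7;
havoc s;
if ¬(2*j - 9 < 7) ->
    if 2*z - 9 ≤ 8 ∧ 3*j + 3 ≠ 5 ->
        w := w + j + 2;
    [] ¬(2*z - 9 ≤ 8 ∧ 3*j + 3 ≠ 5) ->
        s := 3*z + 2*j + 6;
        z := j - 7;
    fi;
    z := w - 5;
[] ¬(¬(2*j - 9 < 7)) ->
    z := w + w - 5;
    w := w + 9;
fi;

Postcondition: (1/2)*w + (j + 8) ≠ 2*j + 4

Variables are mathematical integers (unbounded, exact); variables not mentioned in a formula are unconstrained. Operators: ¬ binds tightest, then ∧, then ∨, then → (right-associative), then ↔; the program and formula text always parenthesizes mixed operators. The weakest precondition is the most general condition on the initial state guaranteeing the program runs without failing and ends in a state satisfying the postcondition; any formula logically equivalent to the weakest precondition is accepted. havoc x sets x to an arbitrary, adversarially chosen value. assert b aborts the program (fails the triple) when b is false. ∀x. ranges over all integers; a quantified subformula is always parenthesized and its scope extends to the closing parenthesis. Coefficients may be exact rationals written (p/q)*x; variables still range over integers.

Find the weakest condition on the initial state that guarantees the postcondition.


Working backward. After the program, the postcondition (1/2)*w + (j + 8) ≠ 2*j + 4 must hold; in canonical form it is (1/2)*w ≠ j - 4.
Then branch requires ((2*z ≤ 17 ∧ 3*j ≠ 2) → (1/2)*w ≠ (1/2)*j - 5) ∧ ((¬(2*z ≤ 17 ∧ 3*j ≠ 2)) → (1/2)*w ≠ j - 4); else branch requires (1/2)*w ≠ j - 17/2.
Before the if: ((¬(2*j < 16)) → (((2*z ≤ 17 ∧ 3*j ≠ 2) → (1/2)*w ≠ (1/2)*j - 5) ∧ ((¬(2*z ≤ 17 ∧ 3*j ≠ 2)) → (1/2)*w ≠ j - 4))) ∧ (2*j < 16 → (1/2)*w ≠ j - 17/2)
Before havoc s: ((¬(2*j < 16)) → (((2*z ≤ 17 ∧ 3*j ≠ 2) → (1/2)*w ≠ (1/2)*j - 5) ∧ ((¬(2*z ≤ 17 ∧ 3*j ≠ 2)) → (1/2)*w ≠ j - 4))) ∧ (2*j < 16 → (1/2)*w ≠ j - 17/2)
Before assert 3*v + j + 6 > v + 2*s ∨ w - 6 ≥ -7: (j + 2*v > 2*s - 6 ∨ w ≥ -1) ∧ ((¬(2*j < 16)) → (((2*z ≤ 17 ∧ 3*j ≠ 2) → (1/2)*w ≠ (1/2)*j - 5) ∧ ((¬(2*z ≤ 17 ∧ 3*j ≠ 2)) → (1/2)*w ≠ j - 4))) ∧ (2*j < 16 → (1/2)*w ≠ j - 17/2)
Answer: WP = (j + 2*v > 2*s - 6 ∨ w ≥ -1) ∧ ((¬(2*j < 16)) → (((2*z ≤ 17 ∧ 3*j ≠ 2) → (1/2)*w ≠ (1/2)*j - 5) ∧ ((¬(2*z ≤ 17 ∧ 3*j ≠ 2)) → (1/2)*w ≠ j - 4))) ∧ (2*j < 16 → (1/2)*w ≠ j - 17/2)


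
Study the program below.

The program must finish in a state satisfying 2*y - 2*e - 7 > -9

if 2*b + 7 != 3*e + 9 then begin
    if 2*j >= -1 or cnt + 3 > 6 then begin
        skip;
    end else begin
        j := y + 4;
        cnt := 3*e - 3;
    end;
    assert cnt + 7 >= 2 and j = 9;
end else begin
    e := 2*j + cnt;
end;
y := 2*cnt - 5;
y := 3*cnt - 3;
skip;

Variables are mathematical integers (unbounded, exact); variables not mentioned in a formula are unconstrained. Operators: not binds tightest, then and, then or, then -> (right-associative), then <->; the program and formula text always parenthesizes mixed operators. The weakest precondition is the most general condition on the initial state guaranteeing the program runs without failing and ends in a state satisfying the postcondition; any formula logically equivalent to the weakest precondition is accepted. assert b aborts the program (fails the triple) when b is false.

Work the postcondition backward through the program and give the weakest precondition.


Working backward. After the program, the postcondition 2*y - 2*e - 7 > -9 must hold; in canonical form it is 2*y > 2*e - 2.
Before skip: 2*y > 2*e - 2
Before y := 3*cnt - 3: 6*cnt > 2*e + 4
Before y := 2*cnt - 5: 6*cnt > 2*e + 4
Then branch requires ((2*j >= -1 or cnt > 3) -> (cnt >= -5 and j = 9 and 6*cnt > 2*e + 4)) and ((not (2*j >= -1 or cnt > 3)) -> (3*e >= -2 and y = 5 and 16*e > 22)); else branch requires 4*cnt > 4*j + 4.
Before the if: (2*b != 3*e + 2 -> (((2*j >= -1 or cnt > 3) -> (cnt >= -5 and j = 9 and 6*cnt > 2*e + 4)) and ((not (2*j >= -1 or cnt > 3)) -> (3*e >= -2 and y = 5 and 16*e > 22)))) and ((not (2*b != 3*e + 2)) -> 4*cnt > 4*j + 4)
Answer: WP = (2*b != 3*e + 2 -> (((2*j >= -1 or cnt > 3) -> (cnt >= -5 and j = 9 and 6*cnt > 2*e + 4)) and ((not (2*j >= -1 or cnt > 3)) -> (3*e >= -2 and y = 5 and 16*e > 22)))) and ((not (2*b != 3*e + 2)) -> 4*cnt > 4*j + 4)


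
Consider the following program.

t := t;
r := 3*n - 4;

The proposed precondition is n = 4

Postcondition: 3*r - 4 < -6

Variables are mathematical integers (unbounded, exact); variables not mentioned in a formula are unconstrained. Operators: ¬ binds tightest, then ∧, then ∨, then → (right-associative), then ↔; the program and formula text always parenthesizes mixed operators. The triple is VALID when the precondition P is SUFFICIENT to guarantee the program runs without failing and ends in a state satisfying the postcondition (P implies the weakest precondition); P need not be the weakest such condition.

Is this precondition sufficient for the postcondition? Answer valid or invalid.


Working backward. After the program, the postcondition 3*r - 4 < -6 must hold; in canonical form it is 3*r < -2.
Before r := 3*n - 4: 9*n < 10
Before t := t: 9*n < 10
The weakest precondition is 9*n < 10.
Check whether n = 4 implies it.
Countermodel: at the initial state n = 4, the precondition holds but the weakest precondition fails.
Answer: invalid


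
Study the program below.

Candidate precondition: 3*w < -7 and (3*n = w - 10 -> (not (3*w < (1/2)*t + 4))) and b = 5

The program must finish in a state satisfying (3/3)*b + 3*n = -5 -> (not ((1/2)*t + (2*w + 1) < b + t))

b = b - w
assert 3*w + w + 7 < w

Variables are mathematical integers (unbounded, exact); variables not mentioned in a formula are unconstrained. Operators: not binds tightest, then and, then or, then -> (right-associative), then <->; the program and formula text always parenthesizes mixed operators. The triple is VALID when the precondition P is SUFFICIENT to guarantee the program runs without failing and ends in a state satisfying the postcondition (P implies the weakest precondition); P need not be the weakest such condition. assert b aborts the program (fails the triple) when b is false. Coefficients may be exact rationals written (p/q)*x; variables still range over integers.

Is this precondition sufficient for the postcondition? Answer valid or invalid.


Working backward. After the program, the postcondition (3/3)*b + 3*n = -5 -> (not ((1/2)*t + (2*w + 1) < b + t)) must hold; in canonical form it is b + 3*n = -5 -> (not (2*w < b + (1/2)*t - 1)).
Before assert 3*w + w + 7 < w: 3*w < -7 and (b + 3*n = -5 -> (not (2*w < b + (1/2)*t - 1)))
Before b := b - w: 3*w < -7 and (b + 3*n = w - 5 -> (not (3*w < b + (1/2)*t - 1)))
The weakest precondition is 3*w < -7 and (b + 3*n = w - 5 -> (not (3*w < b + (1/2)*t - 1))).
Check whether 3*w < -7 and (3*n = w - 10 -> (not (3*w < (1/2)*t + 4))) and b = 5 implies it.
Every state satisfying the precondition satisfies the weakest precondition: the implication holds.
Answer: valid


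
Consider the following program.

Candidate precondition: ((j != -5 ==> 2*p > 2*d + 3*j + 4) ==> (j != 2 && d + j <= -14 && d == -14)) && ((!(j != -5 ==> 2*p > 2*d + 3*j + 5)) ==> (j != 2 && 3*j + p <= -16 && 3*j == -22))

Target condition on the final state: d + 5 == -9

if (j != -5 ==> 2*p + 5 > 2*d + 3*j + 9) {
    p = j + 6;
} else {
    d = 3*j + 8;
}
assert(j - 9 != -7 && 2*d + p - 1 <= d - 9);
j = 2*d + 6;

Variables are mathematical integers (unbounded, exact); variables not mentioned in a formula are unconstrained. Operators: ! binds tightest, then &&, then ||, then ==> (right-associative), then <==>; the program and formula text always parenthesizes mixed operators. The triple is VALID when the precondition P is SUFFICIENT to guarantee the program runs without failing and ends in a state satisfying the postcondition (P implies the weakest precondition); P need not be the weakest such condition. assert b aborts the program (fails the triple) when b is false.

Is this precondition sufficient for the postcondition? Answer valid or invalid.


Working backward. After the program, the postcondition d + 5 == -9 must hold; in canonical form it is d == -14.
Before j := 2*d + 6: d == -14
Before assert j - 9 != -7 && 2*d + p - 1 <= d - 9: j != 2 && d + p <= -8 && d == -14
Then branch requires j != 2 && d + j <= -14 && d == -14; else branch requires j != 2 && 3*j + p <= -16 && 3*j == -22.
Before the if: ((j != -5 ==> 2*p > 2*d + 3*j + 4) ==> (j != 2 && d + j <= -14 && d == -14)) && ((!(j != -5 ==> 2*p > 2*d + 3*j + 4)) ==> (j != 2 && 3*j + p <= -16 && 3*j == -22))
The weakest precondition is ((j != -5 ==> 2*p > 2*d + 3*j + 4) ==> (j != 2 && d + j <= -14 && d == -14)) && ((!(j != -5 ==> 2*p > 2*d + 3*j + 4)) ==> (j != 2 && 3*j + p <= -16 && 3*j == -22)).
Check whether ((j != -5 ==> 2*p > 2*d + 3*j + 4) ==> (j != 2 && d + j <= -14 && d == -14)) && ((!(j != -5 ==> 2*p > 2*d + 3*j + 5)) ==> (j != 2 && 3*j + p <= -16 && 3*j == -22)) implies it.
Every state satisfying the precondition satisfies the weakest precondition: the implication holds.
Answer: valid


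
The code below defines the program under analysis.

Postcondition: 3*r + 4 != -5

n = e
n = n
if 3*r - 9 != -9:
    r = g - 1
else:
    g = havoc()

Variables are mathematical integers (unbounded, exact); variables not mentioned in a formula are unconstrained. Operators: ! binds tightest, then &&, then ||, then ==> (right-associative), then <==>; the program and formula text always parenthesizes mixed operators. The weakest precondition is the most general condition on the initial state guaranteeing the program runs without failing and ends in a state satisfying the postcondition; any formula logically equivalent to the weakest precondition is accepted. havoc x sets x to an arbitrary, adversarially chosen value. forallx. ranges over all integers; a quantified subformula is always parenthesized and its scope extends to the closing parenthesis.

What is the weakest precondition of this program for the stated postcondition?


Working backward. After the program, the postcondition 3*r + 4 != -5 must hold; in canonical form it is 3*r != -9.
Then branch requires 3*g != -6; else branch requires 3*r != -9.
Before the if: (3*r != 0 ==> 3*g != -6) && ((!(3*r != 0)) ==> 3*r != -9)
Before n := n: (3*r != 0 ==> 3*g != -6) && ((!(3*r != 0)) ==> 3*r != -9)
Before n := e: (3*r != 0 ==> 3*g != -6) && ((!(3*r != 0)) ==> 3*r != -9)
Answer: WP = (3*r != 0 ==> 3*g != -6) && ((!(3*r != 0)) ==> 3*r != -9)


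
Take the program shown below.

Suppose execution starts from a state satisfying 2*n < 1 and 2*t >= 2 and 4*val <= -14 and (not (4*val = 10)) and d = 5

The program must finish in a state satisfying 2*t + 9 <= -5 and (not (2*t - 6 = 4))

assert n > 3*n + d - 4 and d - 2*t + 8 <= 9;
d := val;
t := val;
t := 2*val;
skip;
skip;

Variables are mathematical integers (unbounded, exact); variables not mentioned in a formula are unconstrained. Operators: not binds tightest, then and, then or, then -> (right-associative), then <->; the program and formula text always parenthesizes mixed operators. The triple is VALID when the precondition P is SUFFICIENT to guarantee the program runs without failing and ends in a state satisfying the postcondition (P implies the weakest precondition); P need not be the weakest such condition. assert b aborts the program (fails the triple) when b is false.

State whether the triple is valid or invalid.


Working backward. After the program, the postcondition 2*t + 9 <= -5 and (not (2*t - 6 = 4)) must hold; in canonical form it is 2*t <= -14 and (not (2*t = 10)).
Before skip: 2*t <= -14 and (not (2*t = 10))
Before skip: 2*t <= -14 and (not (2*t = 10))
Before t := 2*val: 4*val <= -14 and (not (4*val = 10))
Before t := val: 4*val <= -14 and (not (4*val = 10))
Before d := val: 4*val <= -14 and (not (4*val = 10))
Before assert n > 3*n + d - 4 and d - 2*t + 8 <= 9: d + 2*n < 4 and d <= 2*t + 1 and 4*val <= -14 and (not (4*val = 10))
The weakest precondition is d + 2*n < 4 and d <= 2*t + 1 and 4*val <= -14 and (not (4*val = 10)).
Check whether 2*n < 1 and 2*t >= 2 and 4*val <= -14 and (not (4*val = 10)) and d = 5 implies it.
Countermodel: at the initial state d = 5, n = -1, t = 1, val = -4, the precondition holds but the weakest precondition fails.
Answer: invalid


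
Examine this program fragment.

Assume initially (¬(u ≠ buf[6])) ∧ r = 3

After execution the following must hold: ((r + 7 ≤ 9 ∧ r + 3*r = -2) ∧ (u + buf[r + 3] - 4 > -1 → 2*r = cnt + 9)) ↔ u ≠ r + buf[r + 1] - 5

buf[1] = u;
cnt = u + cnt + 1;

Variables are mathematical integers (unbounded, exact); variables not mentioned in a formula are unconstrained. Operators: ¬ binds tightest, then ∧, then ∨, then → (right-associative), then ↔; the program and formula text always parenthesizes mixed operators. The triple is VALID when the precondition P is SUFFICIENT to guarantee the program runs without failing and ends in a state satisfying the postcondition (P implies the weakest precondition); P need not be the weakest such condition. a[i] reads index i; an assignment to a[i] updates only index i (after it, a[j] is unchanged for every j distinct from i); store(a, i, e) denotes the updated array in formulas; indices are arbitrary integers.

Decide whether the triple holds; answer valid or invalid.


Working backward. After the program, the postcondition ((r + 7 ≤ 9 ∧ r + 3*r = -2) ∧ (u + buf[r + 3] - 4 > -1 → 2*r = cnt + 9)) ↔ u ≠ r + buf[r + 1] - 5 must hold; in canonical form it is (r ≤ 2 ∧ 4*r = -2 ∧ (buf[r + 3] + u > 3 → 2*r = cnt + 9)) ↔ u ≠ buf[r + 1] + r - 5.
Before cnt := u + cnt + 1: (r ≤ 2 ∧ 4*r = -2 ∧ (buf[r + 3] + u > 3 → 2*r = cnt + u + 10)) ↔ u ≠ buf[r + 1] + r - 5
Before buf[1] := u: (r ≤ 2 ∧ 4*r = -2 ∧ (store(buf, 1, u)[r + 3] + u > 3 → 2*r = cnt + u + 10)) ↔ u ≠ store(buf, 1, u)[r + 1] + r - 5
The weakest precondition is (r ≤ 2 ∧ 4*r = -2 ∧ (store(buf, 1, u)[r + 3] + u > 3 → 2*r = cnt + u + 10)) ↔ u ≠ store(buf, 1, u)[r + 1] + r - 5.
Check whether (¬(u ≠ buf[6])) ∧ r = 3 implies it.
Countermodel: at the initial state buf = {[1] = -15215, [4] = -15215, [6] = 0, elsewhere -15215}, cnt = 0, r = 3, u = 0, the precondition holds but the weakest precondition fails.
Answer: invalid
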